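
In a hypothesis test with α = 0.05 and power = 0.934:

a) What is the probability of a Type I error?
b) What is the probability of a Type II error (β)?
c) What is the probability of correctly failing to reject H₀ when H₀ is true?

Answer: a) 0.05, b) 0.066, c) 0.95

Derivation:
a) Type I error probability = α = 0.05
b) Power = P(reject H₀ | H₁ true) = 1 - β = 0.934, so Type II error probability = β = 1 - Power = 0.066
c) P(fail to reject H₀ | H₀ true) = 1 - α = 0.95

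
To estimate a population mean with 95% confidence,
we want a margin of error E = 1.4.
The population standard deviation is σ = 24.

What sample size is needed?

Answer: n = 1129

Derivation:
z_0.025 = 1.960
n = (z×σ/E)² = (1.960×24/1.4)²
n = 1128.9600
Round up: n = 1129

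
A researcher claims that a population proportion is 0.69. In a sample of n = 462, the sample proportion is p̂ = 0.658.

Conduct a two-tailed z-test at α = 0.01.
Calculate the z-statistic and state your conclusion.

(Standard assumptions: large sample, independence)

Answer: z = -1.4872, fail to reject H₀

Derivation:
H₀: p = 0.69, H₁: p ≠ 0.69
Standard error: SE = √(p₀(1-p₀)/n) = √(0.69×0.31/462) = 0.021517
z-statistic: z = (p̂ - p₀)/SE = (0.658 - 0.69)/0.021517 = -1.4872
Critical value: z_0.005 = ±2.576
p-value = 0.1370
Decision: fail to reject H₀ at α = 0.01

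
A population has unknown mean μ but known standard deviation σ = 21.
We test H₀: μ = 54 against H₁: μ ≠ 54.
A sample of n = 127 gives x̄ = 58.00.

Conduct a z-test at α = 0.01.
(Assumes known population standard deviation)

Answer: z = 2.1466, fail to reject H₀

Derivation:
Standard error: SE = σ/√n = 21/√127 = 1.8634
z-statistic: z = (x̄ - μ₀)/SE = (58.00 - 54)/1.8634 = 2.1466
Critical value: ±2.576
p-value = 0.0318
Decision: fail to reject H₀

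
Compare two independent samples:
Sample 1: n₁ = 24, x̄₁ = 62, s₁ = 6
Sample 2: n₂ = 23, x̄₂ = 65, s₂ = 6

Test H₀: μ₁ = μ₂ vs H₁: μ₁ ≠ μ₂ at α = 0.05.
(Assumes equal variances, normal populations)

Answer: t = -1.7135, fail to reject H₀

Derivation:
Pooled variance: s²_p = [23×6² + 22×6²]/(45) = 36.0000
s_p = 6.0000
SE = s_p×√(1/n₁ + 1/n₂) = 6.0000×√(1/24 + 1/23) = 1.7508
t = (x̄₁ - x̄₂)/SE = (62 - 65)/1.7508 = -1.7135
df = 45, t-critical = ±2.014
Decision: fail to reject H₀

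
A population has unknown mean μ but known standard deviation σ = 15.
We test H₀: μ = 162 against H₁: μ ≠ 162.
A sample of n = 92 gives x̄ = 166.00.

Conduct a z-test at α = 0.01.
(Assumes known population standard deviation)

Standard error: SE = σ/√n = 15/√92 = 1.5639
z-statistic: z = (x̄ - μ₀)/SE = (166.00 - 162)/1.5639 = 2.5577
Critical value: ±2.576
p-value = 0.0105
Decision: fail to reject H₀

Answer: z = 2.5577, fail to reject H₀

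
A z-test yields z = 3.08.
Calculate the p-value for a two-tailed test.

For z = 3.08:
p = 2×P(Z > |3.08|) = 2×(1 - Φ(3.08)) = 0.0021

Answer: p-value ≈ 0.0021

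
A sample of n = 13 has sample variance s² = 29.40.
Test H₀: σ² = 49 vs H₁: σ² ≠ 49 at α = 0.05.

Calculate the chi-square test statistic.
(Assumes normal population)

Answer: χ² = 7.2000, fail to reject H₀

Derivation:
df = n - 1 = 12
χ² = (n-1)s²/σ₀² = 12×29.40/49 = 7.2000
Critical values: χ²_{0.975,12} = 4.404, χ²_{0.025,12} = 23.337
Rejection region: χ² < 4.404 or χ² > 23.337
Decision: fail to reject H₀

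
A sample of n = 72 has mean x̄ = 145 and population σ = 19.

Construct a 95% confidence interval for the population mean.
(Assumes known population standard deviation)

Confidence level: 95%, α = 0.05
z_0.025 = 1.960
SE = σ/√n = 19/√72 = 2.2392
Margin of error = 1.960 × 2.2392 = 4.3888
CI: x̄ ± margin = 145 ± 4.3888
CI: (140.6112, 149.3888)

Answer: (140.6112, 149.3888)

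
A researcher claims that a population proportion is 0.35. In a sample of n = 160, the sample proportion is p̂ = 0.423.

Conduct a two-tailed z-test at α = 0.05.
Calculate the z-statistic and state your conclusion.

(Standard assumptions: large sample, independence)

Answer: z = 1.9359, fail to reject H₀

Derivation:
H₀: p = 0.35, H₁: p ≠ 0.35
Standard error: SE = √(p₀(1-p₀)/n) = √(0.35×0.65/160) = 0.037708
z-statistic: z = (p̂ - p₀)/SE = (0.423 - 0.35)/0.037708 = 1.9359
Critical value: z_0.025 = ±1.960
p-value = 0.0529
Decision: fail to reject H₀ at α = 0.05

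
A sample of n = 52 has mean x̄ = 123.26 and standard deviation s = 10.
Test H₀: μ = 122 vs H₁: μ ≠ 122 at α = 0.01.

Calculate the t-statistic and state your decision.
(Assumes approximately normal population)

Answer: t = 0.9086, fail to reject H₀

Derivation:
df = n - 1 = 51
SE = s/√n = 10/√52 = 1.3868
t = (x̄ - μ₀)/SE = (123.26 - 122)/1.3868 = 0.9086
Critical value: t_{0.005,51} = ±2.676
p-value ≈ 0.3678
Decision: fail to reject H₀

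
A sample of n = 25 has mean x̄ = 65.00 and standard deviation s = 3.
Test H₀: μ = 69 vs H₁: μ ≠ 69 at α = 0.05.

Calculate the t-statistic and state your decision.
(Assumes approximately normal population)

df = n - 1 = 24
SE = s/√n = 3/√25 = 0.6000
t = (x̄ - μ₀)/SE = (65.00 - 69)/0.6000 = -6.6667
Critical value: t_{0.025,24} = ±2.064
p-value < 0.0001
Decision: reject H₀

Answer: t = -6.6667, reject H₀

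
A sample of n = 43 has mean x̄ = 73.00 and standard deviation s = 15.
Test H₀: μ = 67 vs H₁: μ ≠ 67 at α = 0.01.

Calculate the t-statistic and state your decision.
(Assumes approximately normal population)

Answer: t = 2.6230, fail to reject H₀

Derivation:
df = n - 1 = 42
SE = s/√n = 15/√43 = 2.2875
t = (x̄ - μ₀)/SE = (73.00 - 67)/2.2875 = 2.6230
Critical value: t_{0.005,42} = ±2.698
p-value ≈ 0.0121
Decision: fail to reject H₀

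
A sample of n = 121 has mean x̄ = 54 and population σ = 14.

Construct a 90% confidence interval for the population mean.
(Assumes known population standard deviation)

Confidence level: 90%, α = 0.1
z_0.05 = 1.645
SE = σ/√n = 14/√121 = 1.2727
Margin of error = 1.645 × 1.2727 = 2.0936
CI: x̄ ± margin = 54 ± 2.0936
CI: (51.9064, 56.0936)

Answer: (51.9064, 56.0936)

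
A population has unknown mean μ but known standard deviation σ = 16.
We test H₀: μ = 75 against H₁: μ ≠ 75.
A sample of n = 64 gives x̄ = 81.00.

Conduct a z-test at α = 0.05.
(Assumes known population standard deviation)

Answer: z = 3.0000, reject H₀

Derivation:
Standard error: SE = σ/√n = 16/√64 = 2.0000
z-statistic: z = (x̄ - μ₀)/SE = (81.00 - 75)/2.0000 = 3.0000
Critical value: ±1.960
p-value = 0.0027
Decision: reject H₀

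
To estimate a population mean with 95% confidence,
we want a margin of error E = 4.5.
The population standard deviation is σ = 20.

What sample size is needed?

z_0.025 = 1.960
n = (z×σ/E)² = (1.960×20/4.5)²
n = 75.8835
Round up: n = 76

Answer: n = 76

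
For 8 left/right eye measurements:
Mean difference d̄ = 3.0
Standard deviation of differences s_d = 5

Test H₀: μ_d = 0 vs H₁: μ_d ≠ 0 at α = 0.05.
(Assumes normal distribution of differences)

df = n - 1 = 7
SE = s_d/√n = 5/√8 = 1.7678
t = d̄/SE = 3.0/1.7678 = 1.6970
Critical value: t_{0.025,7} = ±2.365
p-value ≈ 0.1335
Decision: fail to reject H₀

Answer: t = 1.6970, fail to reject H₀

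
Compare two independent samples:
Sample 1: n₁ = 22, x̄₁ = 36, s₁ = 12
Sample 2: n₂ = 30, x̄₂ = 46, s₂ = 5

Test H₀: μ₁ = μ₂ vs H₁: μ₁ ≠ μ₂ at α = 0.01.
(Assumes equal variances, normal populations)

Pooled variance: s²_p = [21×12² + 29×5²]/(50) = 74.9800
s_p = 8.6591
SE = s_p×√(1/n₁ + 1/n₂) = 8.6591×√(1/22 + 1/30) = 2.4305
t = (x̄₁ - x̄₂)/SE = (36 - 46)/2.4305 = -4.1144
df = 50, t-critical = ±2.678
Decision: reject H₀

Answer: t = -4.1144, reject H₀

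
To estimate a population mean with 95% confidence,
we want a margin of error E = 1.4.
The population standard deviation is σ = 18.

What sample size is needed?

z_0.025 = 1.960
n = (z×σ/E)² = (1.960×18/1.4)²
n = 635.0400
Round up: n = 636

Answer: n = 636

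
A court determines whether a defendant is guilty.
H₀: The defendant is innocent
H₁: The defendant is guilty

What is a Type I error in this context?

Type I error (α): Rejecting H₀ when H₀ is true
Type II error (β): Failing to reject H₀ when H₁ is true

Answer: Convicting an innocent person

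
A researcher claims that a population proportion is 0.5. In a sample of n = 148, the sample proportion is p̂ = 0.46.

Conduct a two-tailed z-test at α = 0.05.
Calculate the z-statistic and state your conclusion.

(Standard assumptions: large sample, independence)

H₀: p = 0.5, H₁: p ≠ 0.5
Standard error: SE = √(p₀(1-p₀)/n) = √(0.5×0.5/148) = 0.041100
z-statistic: z = (p̂ - p₀)/SE = (0.46 - 0.5)/0.041100 = -0.9732
Critical value: z_0.025 = ±1.960
p-value = 0.3305
Decision: fail to reject H₀ at α = 0.05

Answer: z = -0.9732, fail to reject H₀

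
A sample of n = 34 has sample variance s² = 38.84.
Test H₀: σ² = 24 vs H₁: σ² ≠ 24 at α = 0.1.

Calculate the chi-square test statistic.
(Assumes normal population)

df = n - 1 = 33
χ² = (n-1)s²/σ₀² = 33×38.84/24 = 53.4050
Critical values: χ²_{0.95,33} = 20.867, χ²_{0.05,33} = 47.400
Rejection region: χ² < 20.867 or χ² > 47.400
Decision: reject H₀

Answer: χ² = 53.4050, reject H₀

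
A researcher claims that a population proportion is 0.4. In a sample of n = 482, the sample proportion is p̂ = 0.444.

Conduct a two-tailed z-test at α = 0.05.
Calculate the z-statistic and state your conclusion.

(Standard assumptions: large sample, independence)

Answer: z = 1.9719, reject H₀

Derivation:
H₀: p = 0.4, H₁: p ≠ 0.4
Standard error: SE = √(p₀(1-p₀)/n) = √(0.4×0.6/482) = 0.022314
z-statistic: z = (p̂ - p₀)/SE = (0.444 - 0.4)/0.022314 = 1.9719
Critical value: z_0.025 = ±1.960
p-value = 0.0486
Decision: reject H₀ at α = 0.05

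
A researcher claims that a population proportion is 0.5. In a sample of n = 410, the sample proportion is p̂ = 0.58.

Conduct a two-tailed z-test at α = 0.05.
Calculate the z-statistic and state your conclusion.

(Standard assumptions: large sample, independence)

Answer: z = 3.2398, reject H₀

Derivation:
H₀: p = 0.5, H₁: p ≠ 0.5
Standard error: SE = √(p₀(1-p₀)/n) = √(0.5×0.5/410) = 0.024693
z-statistic: z = (p̂ - p₀)/SE = (0.58 - 0.5)/0.024693 = 3.2398
Critical value: z_0.025 = ±1.960
p-value = 0.0012
Decision: reject H₀ at α = 0.05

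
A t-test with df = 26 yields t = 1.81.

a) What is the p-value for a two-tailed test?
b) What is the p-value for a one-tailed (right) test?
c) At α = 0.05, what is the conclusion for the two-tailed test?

Answer: a) 0.0819, b) 0.0409, c) fail to reject H₀

Derivation:
Using t-distribution with df = 26:
a) Two-tailed: p = 2×P(T > 1.81) = 0.0819
b) One-tailed: p = P(T > 1.81) = 0.0409
c) 0.0819 ≥ 0.05, fail to reject H₀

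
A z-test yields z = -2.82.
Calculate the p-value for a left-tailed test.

For z = -2.82:
p = P(Z < -2.82) = Φ(-2.82) = 0.0024

Answer: p-value ≈ 0.0024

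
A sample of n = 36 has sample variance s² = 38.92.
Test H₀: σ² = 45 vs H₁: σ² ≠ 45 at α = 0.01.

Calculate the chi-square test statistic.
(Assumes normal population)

Answer: χ² = 30.2711, fail to reject H₀

Derivation:
df = n - 1 = 35
χ² = (n-1)s²/σ₀² = 35×38.92/45 = 30.2711
Critical values: χ²_{0.995,35} = 17.192, χ²_{0.005,35} = 60.275
Rejection region: χ² < 17.192 or χ² > 60.275
Decision: fail to reject H₀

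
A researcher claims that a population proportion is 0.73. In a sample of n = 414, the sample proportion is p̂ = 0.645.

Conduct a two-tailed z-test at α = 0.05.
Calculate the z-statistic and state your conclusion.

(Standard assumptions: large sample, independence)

Answer: z = -3.8957, reject H₀

Derivation:
H₀: p = 0.73, H₁: p ≠ 0.73
Standard error: SE = √(p₀(1-p₀)/n) = √(0.73×0.27/414) = 0.021819
z-statistic: z = (p̂ - p₀)/SE = (0.645 - 0.73)/0.021819 = -3.8957
Critical value: z_0.025 = ±1.960
p-value = 0.0001
Decision: reject H₀ at α = 0.05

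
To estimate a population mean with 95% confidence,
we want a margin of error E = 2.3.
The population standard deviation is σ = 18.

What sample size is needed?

Answer: n = 236

Derivation:
z_0.025 = 1.960
n = (z×σ/E)² = (1.960×18/2.3)²
n = 235.2889
Round up: n = 236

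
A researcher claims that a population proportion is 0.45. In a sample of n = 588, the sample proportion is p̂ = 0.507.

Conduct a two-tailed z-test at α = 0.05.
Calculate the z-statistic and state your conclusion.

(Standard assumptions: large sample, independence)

Answer: z = 2.7783, reject H₀

Derivation:
H₀: p = 0.45, H₁: p ≠ 0.45
Standard error: SE = √(p₀(1-p₀)/n) = √(0.45×0.55/588) = 0.020516
z-statistic: z = (p̂ - p₀)/SE = (0.507 - 0.45)/0.020516 = 2.7783
Critical value: z_0.025 = ±1.960
p-value = 0.0055
Decision: reject H₀ at α = 0.05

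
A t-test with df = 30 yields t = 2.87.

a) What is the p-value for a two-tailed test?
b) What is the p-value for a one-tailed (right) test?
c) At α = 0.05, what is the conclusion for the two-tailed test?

Using t-distribution with df = 30:
a) Two-tailed: p = 2×P(T > 2.87) = 0.0075
b) One-tailed: p = P(T > 2.87) = 0.0037
c) 0.0075 < 0.05, reject H₀

Answer: a) 0.0075, b) 0.0037, c) reject H₀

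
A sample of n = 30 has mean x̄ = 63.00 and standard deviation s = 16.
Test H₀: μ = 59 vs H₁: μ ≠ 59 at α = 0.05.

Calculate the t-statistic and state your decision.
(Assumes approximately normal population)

Answer: t = 1.3693, fail to reject H₀

Derivation:
df = n - 1 = 29
SE = s/√n = 16/√30 = 2.9212
t = (x̄ - μ₀)/SE = (63.00 - 59)/2.9212 = 1.3693
Critical value: t_{0.025,29} = ±2.045
p-value ≈ 0.1814
Decision: fail to reject H₀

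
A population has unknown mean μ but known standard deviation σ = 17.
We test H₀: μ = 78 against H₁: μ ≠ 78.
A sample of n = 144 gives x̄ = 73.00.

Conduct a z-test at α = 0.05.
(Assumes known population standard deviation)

Standard error: SE = σ/√n = 17/√144 = 1.4167
z-statistic: z = (x̄ - μ₀)/SE = (73.00 - 78)/1.4167 = -3.5293
Critical value: ±1.960
p-value = 0.0004
Decision: reject H₀

Answer: z = -3.5293, reject H₀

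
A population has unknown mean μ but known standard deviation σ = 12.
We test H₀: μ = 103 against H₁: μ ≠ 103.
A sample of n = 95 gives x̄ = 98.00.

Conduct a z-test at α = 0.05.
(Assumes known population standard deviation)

Standard error: SE = σ/√n = 12/√95 = 1.2312
z-statistic: z = (x̄ - μ₀)/SE = (98.00 - 103)/1.2312 = -4.0611
Critical value: ±1.960
p-value < 0.0001
Decision: reject H₀

Answer: z = -4.0611, reject H₀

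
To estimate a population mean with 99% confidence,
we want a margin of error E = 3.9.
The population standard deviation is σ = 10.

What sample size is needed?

z_0.005 = 2.576
n = (z×σ/E)² = (2.576×10/3.9)²
n = 43.6277
Round up: n = 44

Answer: n = 44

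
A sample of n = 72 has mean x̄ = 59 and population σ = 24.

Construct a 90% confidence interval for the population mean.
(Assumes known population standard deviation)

Confidence level: 90%, α = 0.1
z_0.05 = 1.645
SE = σ/√n = 24/√72 = 2.8284
Margin of error = 1.645 × 2.8284 = 4.6527
CI: x̄ ± margin = 59 ± 4.6527
CI: (54.3473, 63.6527)

Answer: (54.3473, 63.6527)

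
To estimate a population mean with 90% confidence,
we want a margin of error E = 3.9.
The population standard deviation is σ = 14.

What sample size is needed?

z_0.05 = 1.645
n = (z×σ/E)² = (1.645×14/3.9)²
n = 34.8705
Round up: n = 35

Answer: n = 35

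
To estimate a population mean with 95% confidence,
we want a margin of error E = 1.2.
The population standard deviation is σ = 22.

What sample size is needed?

Answer: n = 1292

Derivation:
z_0.025 = 1.960
n = (z×σ/E)² = (1.960×22/1.2)²
n = 1291.2044
Round up: n = 1292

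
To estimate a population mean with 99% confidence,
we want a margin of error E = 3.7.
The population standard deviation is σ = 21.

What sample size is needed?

Answer: n = 214

Derivation:
z_0.005 = 2.576
n = (z×σ/E)² = (2.576×21/3.7)²
n = 213.7602
Round up: n = 214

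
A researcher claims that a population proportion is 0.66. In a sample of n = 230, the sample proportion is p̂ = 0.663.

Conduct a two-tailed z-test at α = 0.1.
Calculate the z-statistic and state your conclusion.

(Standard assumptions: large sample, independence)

Answer: z = 0.0960, fail to reject H₀

Derivation:
H₀: p = 0.66, H₁: p ≠ 0.66
Standard error: SE = √(p₀(1-p₀)/n) = √(0.66×0.34/230) = 0.031235
z-statistic: z = (p̂ - p₀)/SE = (0.663 - 0.66)/0.031235 = 0.0960
Critical value: z_0.05 = ±1.645
p-value = 0.9235
Decision: fail to reject H₀ at α = 0.1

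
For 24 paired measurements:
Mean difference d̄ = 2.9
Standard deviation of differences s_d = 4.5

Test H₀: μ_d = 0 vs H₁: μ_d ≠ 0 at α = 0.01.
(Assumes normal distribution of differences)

df = n - 1 = 23
SE = s_d/√n = 4.5/√24 = 0.9186
t = d̄/SE = 2.9/0.9186 = 3.1570
Critical value: t_{0.005,23} = ±2.807
p-value ≈ 0.0044
Decision: reject H₀

Answer: t = 3.1570, reject H₀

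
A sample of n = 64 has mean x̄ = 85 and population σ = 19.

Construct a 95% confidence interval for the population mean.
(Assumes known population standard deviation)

Answer: (80.3450, 89.6550)

Derivation:
Confidence level: 95%, α = 0.05
z_0.025 = 1.960
SE = σ/√n = 19/√64 = 2.3750
Margin of error = 1.960 × 2.3750 = 4.6550
CI: x̄ ± margin = 85 ± 4.6550
CI: (80.3450, 89.6550)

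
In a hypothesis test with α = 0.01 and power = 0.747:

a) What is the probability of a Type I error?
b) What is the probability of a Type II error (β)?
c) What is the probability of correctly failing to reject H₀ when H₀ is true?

a) Type I error probability = α = 0.01
b) Power = P(reject H₀ | H₁ true) = 1 - β = 0.747, so Type II error probability = β = 1 - Power = 0.253
c) P(fail to reject H₀ | H₀ true) = 1 - α = 0.99

Answer: a) 0.01, b) 0.253, c) 0.99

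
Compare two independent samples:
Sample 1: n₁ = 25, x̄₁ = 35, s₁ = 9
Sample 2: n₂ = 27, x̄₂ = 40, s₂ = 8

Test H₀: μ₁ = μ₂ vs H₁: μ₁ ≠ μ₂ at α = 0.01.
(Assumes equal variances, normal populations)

Pooled variance: s²_p = [24×9² + 26×8²]/(50) = 72.1600
s_p = 8.4947
SE = s_p×√(1/n₁ + 1/n₂) = 8.4947×√(1/25 + 1/27) = 2.3578
t = (x̄₁ - x̄₂)/SE = (35 - 40)/2.3578 = -2.1206
df = 50, t-critical = ±2.678
Decision: fail to reject H₀

Answer: t = -2.1206, fail to reject H₀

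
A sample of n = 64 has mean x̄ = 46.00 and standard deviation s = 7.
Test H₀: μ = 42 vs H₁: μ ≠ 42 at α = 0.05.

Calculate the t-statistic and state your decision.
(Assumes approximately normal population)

Answer: t = 4.5714, reject H₀

Derivation:
df = n - 1 = 63
SE = s/√n = 7/√64 = 0.8750
t = (x̄ - μ₀)/SE = (46.00 - 42)/0.8750 = 4.5714
Critical value: t_{0.025,63} = ±1.998
p-value < 0.0001
Decision: reject H₀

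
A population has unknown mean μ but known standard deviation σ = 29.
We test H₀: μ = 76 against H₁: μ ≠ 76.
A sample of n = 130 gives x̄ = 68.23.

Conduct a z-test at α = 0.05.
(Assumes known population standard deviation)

Standard error: SE = σ/√n = 29/√130 = 2.5435
z-statistic: z = (x̄ - μ₀)/SE = (68.23 - 76)/2.5435 = -3.0548
Critical value: ±1.960
p-value = 0.0023
Decision: reject H₀

Answer: z = -3.0548, reject H₀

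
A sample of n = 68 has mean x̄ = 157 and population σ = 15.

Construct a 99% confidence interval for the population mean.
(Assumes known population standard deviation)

Confidence level: 99%, α = 0.01
z_0.005 = 2.576
SE = σ/√n = 15/√68 = 1.8190
Margin of error = 2.576 × 1.8190 = 4.6857
CI: x̄ ± margin = 157 ± 4.6857
CI: (152.3143, 161.6857)

Answer: (152.3143, 161.6857)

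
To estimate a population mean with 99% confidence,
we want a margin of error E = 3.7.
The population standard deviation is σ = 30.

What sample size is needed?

z_0.005 = 2.576
n = (z×σ/E)² = (2.576×30/3.7)²
n = 436.2453
Round up: n = 437

Answer: n = 437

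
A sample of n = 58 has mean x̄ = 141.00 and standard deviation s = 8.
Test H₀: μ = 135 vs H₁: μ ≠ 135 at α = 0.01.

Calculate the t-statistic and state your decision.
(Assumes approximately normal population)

Answer: t = 5.7116, reject H₀

Derivation:
df = n - 1 = 57
SE = s/√n = 8/√58 = 1.0505
t = (x̄ - μ₀)/SE = (141.00 - 135)/1.0505 = 5.7116
Critical value: t_{0.005,57} = ±2.665
p-value < 0.0001
Decision: reject H₀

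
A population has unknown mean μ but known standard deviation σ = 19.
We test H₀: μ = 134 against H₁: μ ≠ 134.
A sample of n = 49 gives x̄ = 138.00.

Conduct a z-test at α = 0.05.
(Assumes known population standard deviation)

Standard error: SE = σ/√n = 19/√49 = 2.7143
z-statistic: z = (x̄ - μ₀)/SE = (138.00 - 134)/2.7143 = 1.4737
Critical value: ±1.960
p-value = 0.1406
Decision: fail to reject H₀

Answer: z = 1.4737, fail to reject H₀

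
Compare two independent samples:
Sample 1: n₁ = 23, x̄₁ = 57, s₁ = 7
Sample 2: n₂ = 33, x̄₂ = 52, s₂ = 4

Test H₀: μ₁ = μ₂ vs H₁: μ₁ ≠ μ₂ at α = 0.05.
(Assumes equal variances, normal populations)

Answer: t = 3.3924, reject H₀

Derivation:
Pooled variance: s²_p = [22×7² + 32×4²]/(54) = 29.4444
s_p = 5.4263
SE = s_p×√(1/n₁ + 1/n₂) = 5.4263×√(1/23 + 1/33) = 1.4739
t = (x̄₁ - x̄₂)/SE = (57 - 52)/1.4739 = 3.3924
df = 54, t-critical = ±2.005
Decision: reject H₀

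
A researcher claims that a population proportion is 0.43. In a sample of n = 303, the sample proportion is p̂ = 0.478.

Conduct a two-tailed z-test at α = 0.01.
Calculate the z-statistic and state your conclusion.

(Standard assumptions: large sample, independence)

Answer: z = 1.6877, fail to reject H₀

Derivation:
H₀: p = 0.43, H₁: p ≠ 0.43
Standard error: SE = √(p₀(1-p₀)/n) = √(0.43×0.57/303) = 0.028441
z-statistic: z = (p̂ - p₀)/SE = (0.478 - 0.43)/0.028441 = 1.6877
Critical value: z_0.005 = ±2.576
p-value = 0.0915
Decision: fail to reject H₀ at α = 0.01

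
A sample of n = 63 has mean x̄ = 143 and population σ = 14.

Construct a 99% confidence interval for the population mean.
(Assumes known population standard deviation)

Confidence level: 99%, α = 0.01
z_0.005 = 2.576
SE = σ/√n = 14/√63 = 1.7638
Margin of error = 2.576 × 1.7638 = 4.5435
CI: x̄ ± margin = 143 ± 4.5435
CI: (138.4565, 147.5435)

Answer: (138.4565, 147.5435)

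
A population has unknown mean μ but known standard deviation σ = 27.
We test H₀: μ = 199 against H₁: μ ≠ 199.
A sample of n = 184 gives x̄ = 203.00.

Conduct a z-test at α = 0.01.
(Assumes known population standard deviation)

Answer: z = 2.0095, fail to reject H₀

Derivation:
Standard error: SE = σ/√n = 27/√184 = 1.9905
z-statistic: z = (x̄ - μ₀)/SE = (203.00 - 199)/1.9905 = 2.0095
Critical value: ±2.576
p-value = 0.0445
Decision: fail to reject H₀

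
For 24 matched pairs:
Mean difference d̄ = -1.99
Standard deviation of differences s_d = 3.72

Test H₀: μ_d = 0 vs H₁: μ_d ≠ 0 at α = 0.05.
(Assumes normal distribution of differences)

df = n - 1 = 23
SE = s_d/√n = 3.72/√24 = 0.7593
t = d̄/SE = -1.99/0.7593 = -2.6208
Critical value: t_{0.025,23} = ±2.069
p-value ≈ 0.0153
Decision: reject H₀

Answer: t = -2.6208, reject H₀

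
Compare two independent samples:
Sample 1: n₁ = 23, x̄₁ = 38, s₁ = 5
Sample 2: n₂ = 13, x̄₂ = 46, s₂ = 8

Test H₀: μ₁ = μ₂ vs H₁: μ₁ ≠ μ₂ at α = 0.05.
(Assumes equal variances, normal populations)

Pooled variance: s²_p = [22×5² + 12×8²]/(34) = 38.7647
s_p = 6.2261
SE = s_p×√(1/n₁ + 1/n₂) = 6.2261×√(1/23 + 1/13) = 2.1604
t = (x̄₁ - x̄₂)/SE = (38 - 46)/2.1604 = -3.7030
df = 34, t-critical = ±2.032
Decision: reject H₀

Answer: t = -3.7030, reject H₀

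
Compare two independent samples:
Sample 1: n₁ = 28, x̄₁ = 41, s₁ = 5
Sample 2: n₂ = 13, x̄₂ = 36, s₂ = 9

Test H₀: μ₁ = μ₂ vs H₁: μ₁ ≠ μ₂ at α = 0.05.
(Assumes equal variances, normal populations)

Answer: t = 2.2925, reject H₀

Derivation:
Pooled variance: s²_p = [27×5² + 12×9²]/(39) = 42.2308
s_p = 6.4985
SE = s_p×√(1/n₁ + 1/n₂) = 6.4985×√(1/28 + 1/13) = 2.1810
t = (x̄₁ - x̄₂)/SE = (41 - 36)/2.1810 = 2.2925
df = 39, t-critical = ±2.023
Decision: reject H₀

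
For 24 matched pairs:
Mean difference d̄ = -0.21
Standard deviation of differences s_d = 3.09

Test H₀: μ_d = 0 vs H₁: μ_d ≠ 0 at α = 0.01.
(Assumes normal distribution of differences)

Answer: t = -0.3330, fail to reject H₀

Derivation:
df = n - 1 = 23
SE = s_d/√n = 3.09/√24 = 0.6307
t = d̄/SE = -0.21/0.6307 = -0.3330
Critical value: t_{0.005,23} = ±2.807
p-value ≈ 0.7422
Decision: fail to reject H₀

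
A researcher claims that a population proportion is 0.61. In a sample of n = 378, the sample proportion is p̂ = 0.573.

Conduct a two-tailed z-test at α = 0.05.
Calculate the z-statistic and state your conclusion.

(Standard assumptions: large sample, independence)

H₀: p = 0.61, H₁: p ≠ 0.61
Standard error: SE = √(p₀(1-p₀)/n) = √(0.61×0.39/378) = 0.025087
z-statistic: z = (p̂ - p₀)/SE = (0.573 - 0.61)/0.025087 = -1.4749
Critical value: z_0.025 = ±1.960
p-value = 0.1402
Decision: fail to reject H₀ at α = 0.05

Answer: z = -1.4749, fail to reject H₀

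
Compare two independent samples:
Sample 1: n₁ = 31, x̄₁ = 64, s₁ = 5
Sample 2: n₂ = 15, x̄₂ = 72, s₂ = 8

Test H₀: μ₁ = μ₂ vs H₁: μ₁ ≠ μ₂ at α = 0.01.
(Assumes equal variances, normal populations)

Answer: t = -4.1587, reject H₀

Derivation:
Pooled variance: s²_p = [30×5² + 14×8²]/(44) = 37.4091
s_p = 6.1163
SE = s_p×√(1/n₁ + 1/n₂) = 6.1163×√(1/31 + 1/15) = 1.9237
t = (x̄₁ - x̄₂)/SE = (64 - 72)/1.9237 = -4.1587
df = 44, t-critical = ±2.692
Decision: reject H₀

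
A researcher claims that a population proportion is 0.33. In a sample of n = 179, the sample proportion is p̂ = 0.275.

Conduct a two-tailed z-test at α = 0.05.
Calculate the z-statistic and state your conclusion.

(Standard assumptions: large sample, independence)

H₀: p = 0.33, H₁: p ≠ 0.33
Standard error: SE = √(p₀(1-p₀)/n) = √(0.33×0.67/179) = 0.035145
z-statistic: z = (p̂ - p₀)/SE = (0.275 - 0.33)/0.035145 = -1.5649
Critical value: z_0.025 = ±1.960
p-value = 0.1176
Decision: fail to reject H₀ at α = 0.05

Answer: z = -1.5649, fail to reject H₀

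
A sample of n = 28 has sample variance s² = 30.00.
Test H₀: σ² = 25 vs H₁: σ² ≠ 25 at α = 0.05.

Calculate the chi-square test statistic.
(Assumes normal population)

Answer: χ² = 32.4000, fail to reject H₀

Derivation:
df = n - 1 = 27
χ² = (n-1)s²/σ₀² = 27×30.00/25 = 32.4000
Critical values: χ²_{0.975,27} = 14.573, χ²_{0.025,27} = 43.195
Rejection region: χ² < 14.573 or χ² > 43.195
Decision: fail to reject H₀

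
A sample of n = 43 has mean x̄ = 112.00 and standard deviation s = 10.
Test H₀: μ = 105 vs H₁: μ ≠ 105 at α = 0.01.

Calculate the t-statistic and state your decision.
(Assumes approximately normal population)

df = n - 1 = 42
SE = s/√n = 10/√43 = 1.5250
t = (x̄ - μ₀)/SE = (112.00 - 105)/1.5250 = 4.5902
Critical value: t_{0.005,42} = ±2.698
p-value < 0.0001
Decision: reject H₀

Answer: t = 4.5902, reject H₀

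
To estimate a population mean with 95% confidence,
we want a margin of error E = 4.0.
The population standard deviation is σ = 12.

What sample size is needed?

z_0.025 = 1.960
n = (z×σ/E)² = (1.960×12/4.0)²
n = 34.5744
Round up: n = 35

Answer: n = 35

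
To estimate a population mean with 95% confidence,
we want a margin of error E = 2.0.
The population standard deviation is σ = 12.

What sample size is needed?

Answer: n = 139

Derivation:
z_0.025 = 1.960
n = (z×σ/E)² = (1.960×12/2.0)²
n = 138.2976
Round up: n = 139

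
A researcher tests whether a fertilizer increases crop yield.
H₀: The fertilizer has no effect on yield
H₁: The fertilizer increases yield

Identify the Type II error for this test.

Type I error: rejecting H₀ when it is actually true (false positive).
Type II error: failing to reject H₀ when H₁ is actually true (false negative).

Answer: Failing to recommend an effective fertilizer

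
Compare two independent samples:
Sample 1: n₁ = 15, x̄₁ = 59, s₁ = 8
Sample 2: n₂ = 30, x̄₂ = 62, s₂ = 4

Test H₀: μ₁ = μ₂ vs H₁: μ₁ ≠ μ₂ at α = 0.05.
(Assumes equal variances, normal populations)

Answer: t = -1.6869, fail to reject H₀

Derivation:
Pooled variance: s²_p = [14×8² + 29×4²]/(43) = 31.6279
s_p = 5.6239
SE = s_p×√(1/n₁ + 1/n₂) = 5.6239×√(1/15 + 1/30) = 1.7784
t = (x̄₁ - x̄₂)/SE = (59 - 62)/1.7784 = -1.6869
df = 43, t-critical = ±2.017
Decision: fail to reject H₀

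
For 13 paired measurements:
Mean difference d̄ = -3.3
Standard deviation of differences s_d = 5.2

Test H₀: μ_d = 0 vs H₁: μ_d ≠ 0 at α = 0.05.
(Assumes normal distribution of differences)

Answer: t = -2.2882, reject H₀

Derivation:
df = n - 1 = 12
SE = s_d/√n = 5.2/√13 = 1.4422
t = d̄/SE = -3.3/1.4422 = -2.2882
Critical value: t_{0.025,12} = ±2.179
p-value ≈ 0.0411
Decision: reject H₀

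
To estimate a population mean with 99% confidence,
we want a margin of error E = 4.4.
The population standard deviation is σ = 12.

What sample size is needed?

Answer: n = 50

Derivation:
z_0.005 = 2.576
n = (z×σ/E)² = (2.576×12/4.4)²
n = 49.3570
Round up: n = 50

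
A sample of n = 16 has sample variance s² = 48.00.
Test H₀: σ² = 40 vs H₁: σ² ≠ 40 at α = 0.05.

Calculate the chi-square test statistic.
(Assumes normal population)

Answer: χ² = 18.0000, fail to reject H₀

Derivation:
df = n - 1 = 15
χ² = (n-1)s²/σ₀² = 15×48.00/40 = 18.0000
Critical values: χ²_{0.975,15} = 6.262, χ²_{0.025,15} = 27.488
Rejection region: χ² < 6.262 or χ² > 27.488
Decision: fail to reject H₀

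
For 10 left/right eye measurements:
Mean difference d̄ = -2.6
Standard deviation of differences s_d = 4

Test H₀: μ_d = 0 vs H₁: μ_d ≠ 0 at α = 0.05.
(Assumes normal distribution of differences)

Answer: t = -2.0555, fail to reject H₀

Derivation:
df = n - 1 = 9
SE = s_d/√n = 4/√10 = 1.2649
t = d̄/SE = -2.6/1.2649 = -2.0555
Critical value: t_{0.025,9} = ±2.262
p-value ≈ 0.0700
Decision: fail to reject H₀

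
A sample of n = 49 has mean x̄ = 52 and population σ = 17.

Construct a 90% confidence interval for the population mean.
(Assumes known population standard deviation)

Answer: (48.0050, 55.9950)

Derivation:
Confidence level: 90%, α = 0.1
z_0.05 = 1.645
SE = σ/√n = 17/√49 = 2.4286
Margin of error = 1.645 × 2.4286 = 3.9950
CI: x̄ ± margin = 52 ± 3.9950
CI: (48.0050, 55.9950)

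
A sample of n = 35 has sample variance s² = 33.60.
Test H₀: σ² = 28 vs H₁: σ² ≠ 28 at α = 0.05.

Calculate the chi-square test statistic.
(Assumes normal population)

Answer: χ² = 40.8000, fail to reject H₀

Derivation:
df = n - 1 = 34
χ² = (n-1)s²/σ₀² = 34×33.60/28 = 40.8000
Critical values: χ²_{0.975,34} = 19.806, χ²_{0.025,34} = 51.966
Rejection region: χ² < 19.806 or χ² > 51.966
Decision: fail to reject H₀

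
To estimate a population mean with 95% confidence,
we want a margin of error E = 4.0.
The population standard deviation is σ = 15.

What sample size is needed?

Answer: n = 55

Derivation:
z_0.025 = 1.960
n = (z×σ/E)² = (1.960×15/4.0)²
n = 54.0225
Round up: n = 55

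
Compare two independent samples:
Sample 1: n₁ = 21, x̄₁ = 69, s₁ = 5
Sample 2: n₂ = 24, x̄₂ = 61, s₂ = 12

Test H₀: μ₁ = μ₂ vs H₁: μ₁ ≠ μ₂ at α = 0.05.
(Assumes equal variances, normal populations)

Pooled variance: s²_p = [20×5² + 23×12²]/(43) = 88.6512
s_p = 9.4155
SE = s_p×√(1/n₁ + 1/n₂) = 9.4155×√(1/21 + 1/24) = 2.8134
t = (x̄₁ - x̄₂)/SE = (69 - 61)/2.8134 = 2.8435
df = 43, t-critical = ±2.017
Decision: reject H₀

Answer: t = 2.8435, reject H₀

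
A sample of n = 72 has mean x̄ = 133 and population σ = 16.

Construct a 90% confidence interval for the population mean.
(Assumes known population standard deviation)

Confidence level: 90%, α = 0.1
z_0.05 = 1.645
SE = σ/√n = 16/√72 = 1.8856
Margin of error = 1.645 × 1.8856 = 3.1018
CI: x̄ ± margin = 133 ± 3.1018
CI: (129.8982, 136.1018)

Answer: (129.8982, 136.1018)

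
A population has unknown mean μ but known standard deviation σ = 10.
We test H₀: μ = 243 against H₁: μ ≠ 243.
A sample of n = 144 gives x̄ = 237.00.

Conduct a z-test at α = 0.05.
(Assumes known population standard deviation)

Answer: z = -7.2003, reject H₀

Derivation:
Standard error: SE = σ/√n = 10/√144 = 0.8333
z-statistic: z = (x̄ - μ₀)/SE = (237.00 - 243)/0.8333 = -7.2003
Critical value: ±1.960
p-value < 0.0001
Decision: reject H₀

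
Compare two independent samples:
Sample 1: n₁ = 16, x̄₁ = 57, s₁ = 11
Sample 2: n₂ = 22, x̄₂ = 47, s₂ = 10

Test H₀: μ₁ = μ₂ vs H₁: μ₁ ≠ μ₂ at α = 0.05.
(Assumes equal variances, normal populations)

Pooled variance: s²_p = [15×11² + 21×10²]/(36) = 108.7500
s_p = 10.4283
SE = s_p×√(1/n₁ + 1/n₂) = 10.4283×√(1/16 + 1/22) = 3.4264
t = (x̄₁ - x̄₂)/SE = (57 - 47)/3.4264 = 2.9185
df = 36, t-critical = ±2.028
Decision: reject H₀

Answer: t = 2.9185, reject H₀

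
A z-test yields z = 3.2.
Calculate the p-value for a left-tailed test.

For z = 3.2:
p = P(Z < 3.2) = Φ(3.2) = 0.9993

Answer: p-value ≈ 0.9993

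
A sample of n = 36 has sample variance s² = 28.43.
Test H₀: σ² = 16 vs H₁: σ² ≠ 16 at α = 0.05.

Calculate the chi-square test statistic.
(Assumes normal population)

df = n - 1 = 35
χ² = (n-1)s²/σ₀² = 35×28.43/16 = 62.1906
Critical values: χ²_{0.975,35} = 20.569, χ²_{0.025,35} = 53.203
Rejection region: χ² < 20.569 or χ² > 53.203
Decision: reject H₀

Answer: χ² = 62.1906, reject H₀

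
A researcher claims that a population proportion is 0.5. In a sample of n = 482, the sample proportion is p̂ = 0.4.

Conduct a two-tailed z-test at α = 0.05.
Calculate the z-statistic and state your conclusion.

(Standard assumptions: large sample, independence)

H₀: p = 0.5, H₁: p ≠ 0.5
Standard error: SE = √(p₀(1-p₀)/n) = √(0.5×0.5/482) = 0.022774
z-statistic: z = (p̂ - p₀)/SE = (0.4 - 0.5)/0.022774 = -4.3910
Critical value: z_0.025 = ±1.960
p-value < 0.0001
Decision: reject H₀ at α = 0.05

Answer: z = -4.3910, reject H₀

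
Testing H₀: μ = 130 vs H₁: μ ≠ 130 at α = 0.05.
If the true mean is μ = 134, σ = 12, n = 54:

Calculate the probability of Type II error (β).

Answer: β ≈ 0.3122

Derivation:
SE = σ/√n = 12/√54 = 1.6330
Critical values: μ₀ ± z_0.025×SE = 130 ± 1.960×1.6330
Acceptance region: (126.7993, 133.2007)
Under H₁ (μ = 134): z_high = (133.2007 - 134)/1.6330 = -0.4895, z_low = (126.7993 - 134)/1.6330 = -4.4095
β = P(not reject | H₁) = Φ(-0.4895) - Φ(-4.4095) ≈ 0.3122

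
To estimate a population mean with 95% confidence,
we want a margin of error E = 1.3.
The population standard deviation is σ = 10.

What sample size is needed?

Answer: n = 228

Derivation:
z_0.025 = 1.960
n = (z×σ/E)² = (1.960×10/1.3)²
n = 227.3136
Round up: n = 228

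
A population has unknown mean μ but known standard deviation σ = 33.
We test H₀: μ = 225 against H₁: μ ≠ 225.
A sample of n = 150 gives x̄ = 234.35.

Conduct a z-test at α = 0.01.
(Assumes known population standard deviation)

Standard error: SE = σ/√n = 33/√150 = 2.6944
z-statistic: z = (x̄ - μ₀)/SE = (234.35 - 225)/2.6944 = 3.4702
Critical value: ±2.576
p-value = 0.0005
Decision: reject H₀

Answer: z = 3.4702, reject H₀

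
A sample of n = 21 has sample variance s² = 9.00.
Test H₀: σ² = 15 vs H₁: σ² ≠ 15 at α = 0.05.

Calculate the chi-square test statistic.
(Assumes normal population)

df = n - 1 = 20
χ² = (n-1)s²/σ₀² = 20×9.00/15 = 12.0000
Critical values: χ²_{0.975,20} = 9.591, χ²_{0.025,20} = 34.170
Rejection region: χ² < 9.591 or χ² > 34.170
Decision: fail to reject H₀

Answer: χ² = 12.0000, fail to reject H₀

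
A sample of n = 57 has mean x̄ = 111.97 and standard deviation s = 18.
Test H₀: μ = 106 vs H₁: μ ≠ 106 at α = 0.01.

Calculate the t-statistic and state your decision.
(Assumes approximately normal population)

Answer: t = 2.5040, fail to reject H₀

Derivation:
df = n - 1 = 56
SE = s/√n = 18/√57 = 2.3842
t = (x̄ - μ₀)/SE = (111.97 - 106)/2.3842 = 2.5040
Critical value: t_{0.005,56} = ±2.667
p-value ≈ 0.0152
Decision: fail to reject H₀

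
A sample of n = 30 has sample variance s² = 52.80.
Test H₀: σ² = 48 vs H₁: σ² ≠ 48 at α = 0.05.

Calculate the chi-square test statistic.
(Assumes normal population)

df = n - 1 = 29
χ² = (n-1)s²/σ₀² = 29×52.80/48 = 31.9000
Critical values: χ²_{0.975,29} = 16.047, χ²_{0.025,29} = 45.722
Rejection region: χ² < 16.047 or χ² > 45.722
Decision: fail to reject H₀

Answer: χ² = 31.9000, fail to reject H₀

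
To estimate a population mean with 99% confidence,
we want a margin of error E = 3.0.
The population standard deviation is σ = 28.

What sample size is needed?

z_0.005 = 2.576
n = (z×σ/E)² = (2.576×28/3.0)²
n = 578.0498
Round up: n = 579

Answer: n = 579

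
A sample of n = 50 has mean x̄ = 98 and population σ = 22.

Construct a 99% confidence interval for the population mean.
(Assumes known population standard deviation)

Answer: (89.9853, 106.0147)

Derivation:
Confidence level: 99%, α = 0.01
z_0.005 = 2.576
SE = σ/√n = 22/√50 = 3.1113
Margin of error = 2.576 × 3.1113 = 8.0147
CI: x̄ ± margin = 98 ± 8.0147
CI: (89.9853, 106.0147)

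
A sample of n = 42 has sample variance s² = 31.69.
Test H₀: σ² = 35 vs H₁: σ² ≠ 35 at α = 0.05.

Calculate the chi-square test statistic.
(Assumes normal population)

df = n - 1 = 41
χ² = (n-1)s²/σ₀² = 41×31.69/35 = 37.1226
Critical values: χ²_{0.975,41} = 25.215, χ²_{0.025,41} = 60.561
Rejection region: χ² < 25.215 or χ² > 60.561
Decision: fail to reject H₀

Answer: χ² = 37.1226, fail to reject H₀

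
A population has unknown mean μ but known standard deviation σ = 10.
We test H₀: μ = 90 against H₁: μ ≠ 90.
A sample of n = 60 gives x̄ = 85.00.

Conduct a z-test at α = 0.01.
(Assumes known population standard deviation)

Answer: z = -3.8730, reject H₀

Derivation:
Standard error: SE = σ/√n = 10/√60 = 1.2910
z-statistic: z = (x̄ - μ₀)/SE = (85.00 - 90)/1.2910 = -3.8730
Critical value: ±2.576
p-value = 0.0001
Decision: reject H₀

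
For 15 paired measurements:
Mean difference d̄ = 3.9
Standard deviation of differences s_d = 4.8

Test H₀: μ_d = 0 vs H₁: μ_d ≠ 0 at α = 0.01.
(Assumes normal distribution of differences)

df = n - 1 = 14
SE = s_d/√n = 4.8/√15 = 1.2394
t = d̄/SE = 3.9/1.2394 = 3.1467
Critical value: t_{0.005,14} = ±2.977
p-value ≈ 0.0071
Decision: reject H₀

Answer: t = 3.1467, reject H₀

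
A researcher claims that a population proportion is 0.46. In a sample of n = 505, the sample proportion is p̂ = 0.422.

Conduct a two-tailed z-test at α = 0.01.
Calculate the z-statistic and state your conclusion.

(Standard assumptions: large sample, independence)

Answer: z = -1.7134, fail to reject H₀

Derivation:
H₀: p = 0.46, H₁: p ≠ 0.46
Standard error: SE = √(p₀(1-p₀)/n) = √(0.46×0.54/505) = 0.022178
z-statistic: z = (p̂ - p₀)/SE = (0.422 - 0.46)/0.022178 = -1.7134
Critical value: z_0.005 = ±2.576
p-value = 0.0866
Decision: fail to reject H₀ at α = 0.01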